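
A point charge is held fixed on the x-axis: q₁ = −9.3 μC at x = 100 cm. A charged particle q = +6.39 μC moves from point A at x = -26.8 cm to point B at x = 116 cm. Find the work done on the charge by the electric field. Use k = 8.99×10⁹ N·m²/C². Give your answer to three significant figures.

2.92 J

The work done by the electric force is W_field = −ΔU = −q(V_B − V_A) = q(V_A − V_B).
At A: distance to the source charge is 1.27 m; V_A = kq₁/r = -6.59×10⁴ V.
At B: distance to the source charge is 0.160 m; V_B = kq₁/r = -5.23×10⁵ V.
ΔV = V_B − V_A = -4.57×10⁵ V.
W_field = −qΔV = −(6.39×10⁻⁶ C)(-4.57×10⁵ V) = 2.92 J.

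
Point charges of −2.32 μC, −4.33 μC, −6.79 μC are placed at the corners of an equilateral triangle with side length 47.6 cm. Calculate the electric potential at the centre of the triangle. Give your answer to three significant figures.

-4.40×10⁵ V

Electric potential is a scalar, so the contributions from each charge add algebraically: V = Σ kqᵢ/rᵢ.
The distance from each vertex to the centroid is a/√3 = 0.275 m.
V = k[(-2.32×10⁻⁶)/(0.275) + (-4.33×10⁻⁶)/(0.275) + (-6.79×10⁻⁶)/(0.275)] = -4.40×10⁵ V.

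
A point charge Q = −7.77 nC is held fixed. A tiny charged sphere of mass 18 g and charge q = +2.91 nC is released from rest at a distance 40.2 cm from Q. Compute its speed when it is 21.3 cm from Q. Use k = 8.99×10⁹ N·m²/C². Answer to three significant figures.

7.06×10⁻³ m/s

Only the electrostatic force acts, so mechanical energy is conserved: ½mv² = U₁ − U₂ = kQq(1/r₁ − 1/r₂).
U₁ − U₂ = (8.99×10⁹ N·m²/C²)(-7.77×10⁻⁹ C)(2.91×10⁻⁹ C)(1/0.402 − 1/0.213) = 4.49×10⁻⁷ J.
v = √(2·4.49×10⁻⁷/0.0180) = 7.06×10⁻³ m/s.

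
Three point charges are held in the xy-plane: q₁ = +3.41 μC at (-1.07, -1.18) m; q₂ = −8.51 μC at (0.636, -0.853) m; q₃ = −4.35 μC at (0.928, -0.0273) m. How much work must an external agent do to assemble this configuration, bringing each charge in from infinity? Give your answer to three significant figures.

The work to assemble the configuration equals its total potential energy, U = Σ kqᵢqⱼ/rᵢⱼ over all pairs.
Pair separations: r₁₂ = 1.74 m, r₁₃ = 2.31 m, r₂₃ = 0.876 m.
U = (-0.150) + (-0.0578) + (0.380) = 0.172 J.

0.172 J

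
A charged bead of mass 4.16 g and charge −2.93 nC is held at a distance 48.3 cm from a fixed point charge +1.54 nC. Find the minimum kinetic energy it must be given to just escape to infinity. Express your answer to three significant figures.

8.40×10⁻⁸ J

To just escape, total mechanical energy must reach zero at infinity: ½mv²_min + U = 0, so ½mv²_min = −U = |kQq|/r.
|U| = |kQq|/r = (8.99×10⁹ N·m²/C²)(1.54×10⁻⁹)(2.93×10⁻⁹)/(0.483) = 8.40×10⁻⁸ J.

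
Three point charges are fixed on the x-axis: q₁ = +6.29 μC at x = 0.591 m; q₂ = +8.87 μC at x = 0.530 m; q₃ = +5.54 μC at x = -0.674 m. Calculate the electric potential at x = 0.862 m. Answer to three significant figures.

4.81×10⁵ V

The total potential is the scalar sum of each charge's contribution, V = Σ kqᵢ/rᵢ.
Distances from the field point to each charge: r₁ = 0.271 m, r₂ = 0.332 m, r₃ = 1.54 m.
V = k[(6.29×10⁻⁶)/(0.271) + (8.87×10⁻⁶)/(0.332) + (5.54×10⁻⁶)/(1.54)] = 4.81×10⁵ V.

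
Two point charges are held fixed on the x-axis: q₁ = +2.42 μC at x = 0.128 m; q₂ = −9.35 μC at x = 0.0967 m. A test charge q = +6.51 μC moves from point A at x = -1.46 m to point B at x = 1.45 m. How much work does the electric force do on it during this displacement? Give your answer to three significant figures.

The work done by the electric force is W_field = −ΔU = −q(V_B − V_A) = q(V_A − V_B).
At A: distances to the source charges are 1.59 m, 1.56 m; V_A = Σ kqᵢ/rᵢ = -4.03×10⁴ V.
At B: distances to the source charges are 1.32 m, 1.35 m; V_B = Σ kqᵢ/rᵢ = -4.57×10⁴ V.
ΔV = V_B − V_A = -5360 V.
W_field = −qΔV = −(6.51×10⁻⁶ C)(-5360 V) = 0.0349 J.

0.0349 J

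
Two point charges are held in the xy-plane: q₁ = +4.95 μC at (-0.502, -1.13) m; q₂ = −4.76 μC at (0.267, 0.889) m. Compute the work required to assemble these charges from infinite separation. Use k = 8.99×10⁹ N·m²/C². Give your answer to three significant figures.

The assembly work is the sum of pairwise potential energies, U = Σ_{i<j} kqᵢqⱼ/rᵢⱼ.
Pair separations: r₁₂ = 2.16 m.
U = (-0.0980) = -0.0980 J.

-0.0980 J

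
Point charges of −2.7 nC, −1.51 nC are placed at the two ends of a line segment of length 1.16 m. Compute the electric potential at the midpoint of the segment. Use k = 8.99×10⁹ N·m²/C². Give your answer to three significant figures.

-65.3 V

Electric potential is a scalar, so the contributions from each charge add algebraically: V = Σ kqᵢ/rᵢ.
Each charge is 0.580 m from the midpoint.
V = k[(-2.70×10⁻⁹)/(0.580) + (-1.51×10⁻⁹)/(0.580)] = -65.3 V.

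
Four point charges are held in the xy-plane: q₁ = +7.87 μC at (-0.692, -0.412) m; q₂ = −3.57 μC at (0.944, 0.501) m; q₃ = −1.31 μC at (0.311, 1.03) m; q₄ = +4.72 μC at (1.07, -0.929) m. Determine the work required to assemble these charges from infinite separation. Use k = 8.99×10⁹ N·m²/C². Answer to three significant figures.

The work to assemble the configuration equals its total potential energy, U = Σ kqᵢqⱼ/rᵢⱼ over all pairs.
Pair separations: r₁₂ = 1.87 m, r₁₃ = 1.76 m, r₁₄ = 1.84 m, r₂₃ = 0.825 m, r₂₄ = 1.44 m, r₃₄ = 2.10 m.
Summing all 6 pair terms gives U = -0.0867 J.

-0.0867 J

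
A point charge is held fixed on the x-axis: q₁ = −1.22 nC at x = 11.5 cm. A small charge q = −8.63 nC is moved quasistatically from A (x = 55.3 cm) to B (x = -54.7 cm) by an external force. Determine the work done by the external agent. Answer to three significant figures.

-7.31×10⁻⁸ J

For quasistatic motion the external work equals the change in potential energy: W_ext = qΔV = q(V_B − V_A).
At A: distance to the source charge is 0.438 m; V_A = kq₁/r = -25.0 V.
At B: distance to the source charge is 0.662 m; V_B = kq₁/r = -16.6 V.
ΔV = V_B − V_A = 8.47 V.
W_ext = qΔV = (-8.63×10⁻⁹ C)(8.47 V) = -7.31×10⁻⁸ J.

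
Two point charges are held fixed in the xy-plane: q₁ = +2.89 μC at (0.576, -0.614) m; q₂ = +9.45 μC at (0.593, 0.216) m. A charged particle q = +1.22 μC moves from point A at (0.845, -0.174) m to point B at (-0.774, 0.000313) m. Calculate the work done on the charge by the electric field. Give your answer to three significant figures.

0.188 J

The work done by the electric force is W_field = −ΔU = −q(V_B − V_A) = q(V_A − V_B).
At A: distances to the source charges are 0.516 m, 0.464 m; V_A = Σ kqᵢ/rᵢ = 2.33×10⁵ V.
At B: distances to the source charges are 1.48 m, 1.38 m; V_B = Σ kqᵢ/rᵢ = 7.89×10⁴ V.
ΔV = V_B − V_A = -1.54×10⁵ V.
W_field = −qΔV = −(1.22×10⁻⁶ C)(-1.54×10⁵ V) = 0.188 J.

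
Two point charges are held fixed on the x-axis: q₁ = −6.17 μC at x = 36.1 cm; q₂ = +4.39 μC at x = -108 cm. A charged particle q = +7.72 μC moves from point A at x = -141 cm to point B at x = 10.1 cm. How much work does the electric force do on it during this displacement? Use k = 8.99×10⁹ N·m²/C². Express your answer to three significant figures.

2.07 J

The work done by the electric force is W_field = −ΔU = −q(V_B − V_A) = q(V_A − V_B).
At A: distances to the source charges are 1.77 m, 0.330 m; V_A = Σ kqᵢ/rᵢ = 8.83×10⁴ V.
At B: distances to the source charges are 0.260 m, 1.18 m; V_B = Σ kqᵢ/rᵢ = -1.80×10⁵ V.
ΔV = V_B − V_A = -2.68×10⁵ V.
W_field = −qΔV = −(7.72×10⁻⁶ C)(-2.68×10⁵ V) = 2.07 J.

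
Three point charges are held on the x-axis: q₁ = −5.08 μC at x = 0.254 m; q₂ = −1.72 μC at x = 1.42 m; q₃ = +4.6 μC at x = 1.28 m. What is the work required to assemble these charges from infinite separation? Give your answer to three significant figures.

The work to assemble the configuration equals its total potential energy, U = Σ kqᵢqⱼ/rᵢⱼ over all pairs.
Pair separations: r₁₂ = 1.17 m, r₁₃ = 1.03 m, r₂₃ = 0.140 m.
U = (0.0674) + (-0.205) + (-0.508) = -0.645 J.

-0.645 J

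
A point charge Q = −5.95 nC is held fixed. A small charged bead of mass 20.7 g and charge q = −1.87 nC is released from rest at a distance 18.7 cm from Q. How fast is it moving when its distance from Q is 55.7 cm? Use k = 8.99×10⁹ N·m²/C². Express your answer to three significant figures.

5.86×10⁻³ m/s

Only the electrostatic force acts, so mechanical energy is conserved: ½mv² = U₁ − U₂ = kQq(1/r₁ − 1/r₂).
U₁ − U₂ = (8.99×10⁹ N·m²/C²)(-5.95×10⁻⁹ C)(-1.87×10⁻⁹ C)(1/0.187 − 1/0.557) = 3.55×10⁻⁷ J.
v = √(2·3.55×10⁻⁷/0.0207) = 5.86×10⁻³ m/s.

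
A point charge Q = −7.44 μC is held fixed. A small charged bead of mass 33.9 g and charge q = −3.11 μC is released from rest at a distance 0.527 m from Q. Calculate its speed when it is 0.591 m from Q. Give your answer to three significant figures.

1.59 m/s

Only the electrostatic force acts, so mechanical energy is conserved: ½mv² = U₁ − U₂ = kQq(1/r₁ − 1/r₂).
U₁ − U₂ = (8.99×10⁹ N·m²/C²)(-7.44×10⁻⁶ C)(-3.11×10⁻⁶ C)(1/0.527 − 1/0.591) = 0.0427 J.
v = √(2·0.0427/0.0339) = 1.59 m/s.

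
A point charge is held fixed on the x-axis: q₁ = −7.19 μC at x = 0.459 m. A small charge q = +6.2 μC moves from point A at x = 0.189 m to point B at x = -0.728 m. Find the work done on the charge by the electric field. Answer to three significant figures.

-1.15 J

The work done by the electric force is W_field = −ΔU = −q(V_B − V_A) = q(V_A − V_B).
At A: distance to the source charge is 0.270 m; V_A = kq₁/r = -2.39×10⁵ V.
At B: distance to the source charge is 1.19 m; V_B = kq₁/r = -5.45×10⁴ V.
ΔV = V_B − V_A = 1.85×10⁵ V.
W_field = −qΔV = −(6.20×10⁻⁶ C)(1.85×10⁵ V) = -1.15 J.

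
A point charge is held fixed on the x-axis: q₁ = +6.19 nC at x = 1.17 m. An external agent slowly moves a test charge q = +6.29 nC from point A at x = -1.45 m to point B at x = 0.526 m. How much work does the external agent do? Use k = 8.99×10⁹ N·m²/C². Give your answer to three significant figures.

For quasistatic motion the external work equals the change in potential energy: W_ext = qΔV = q(V_B − V_A).
At A: distance to the source charge is 2.62 m; V_A = kq₁/r = 21.2 V.
At B: distance to the source charge is 0.644 m; V_B = kq₁/r = 86.4 V.
ΔV = V_B − V_A = 65.2 V.
W_ext = qΔV = (6.29×10⁻⁹ C)(65.2 V) = 4.10×10⁻⁷ J.

4.10×10⁻⁷ J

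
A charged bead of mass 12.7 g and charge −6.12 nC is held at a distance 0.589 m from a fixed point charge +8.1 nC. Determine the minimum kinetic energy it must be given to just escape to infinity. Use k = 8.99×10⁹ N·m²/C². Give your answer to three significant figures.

7.57×10⁻⁷ J

To just escape, total mechanical energy must reach zero at infinity: ½mv²_min + U = 0, so ½mv²_min = −U = |kQq|/r.
|U| = |kQq|/r = (8.99×10⁹ N·m²/C²)(8.10×10⁻⁹)(6.12×10⁻⁹)/(0.589) = 7.57×10⁻⁷ J.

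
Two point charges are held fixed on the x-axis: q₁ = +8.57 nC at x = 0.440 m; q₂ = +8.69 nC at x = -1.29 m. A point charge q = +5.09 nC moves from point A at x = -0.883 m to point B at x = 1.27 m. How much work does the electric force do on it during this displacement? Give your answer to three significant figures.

6.46×10⁻⁷ J

The work done by the electric force is W_field = −ΔU = −q(V_B − V_A) = q(V_A − V_B).
At A: distances to the source charges are 1.32 m, 0.407 m; V_A = Σ kqᵢ/rᵢ = 250 V.
At B: distances to the source charges are 0.830 m, 2.56 m; V_B = Σ kqᵢ/rᵢ = 123 V.
ΔV = V_B − V_A = -127 V.
W_field = −qΔV = −(5.09×10⁻⁹ C)(-127 V) = 6.46×10⁻⁷ J.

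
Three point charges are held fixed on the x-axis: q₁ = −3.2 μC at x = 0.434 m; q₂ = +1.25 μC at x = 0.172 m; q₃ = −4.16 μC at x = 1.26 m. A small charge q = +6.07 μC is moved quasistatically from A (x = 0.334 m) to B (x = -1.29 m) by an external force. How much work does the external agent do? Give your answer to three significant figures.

1.43 J

For quasistatic motion the external work equals the change in potential energy: W_ext = qΔV = q(V_B − V_A).
At A: distances to the source charges are 0.100 m, 0.162 m, 0.926 m; V_A = Σ kqᵢ/rᵢ = -2.59×10⁵ V.
At B: distances to the source charges are 1.72 m, 1.46 m, 2.55 m; V_B = Σ kqᵢ/rᵢ = -2.37×10⁴ V.
ΔV = V_B − V_A = 2.35×10⁵ V.
W_ext = qΔV = (6.07×10⁻⁶ C)(2.35×10⁵ V) = 1.43 J.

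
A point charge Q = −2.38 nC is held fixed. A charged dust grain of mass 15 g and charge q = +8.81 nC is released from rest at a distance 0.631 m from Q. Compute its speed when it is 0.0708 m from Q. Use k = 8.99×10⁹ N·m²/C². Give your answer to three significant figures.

Only the electrostatic force acts, so mechanical energy is conserved: ½mv² = U₁ − U₂ = kQq(1/r₁ − 1/r₂).
U₁ − U₂ = (8.99×10⁹ N·m²/C²)(-2.38×10⁻⁹ C)(8.81×10⁻⁹ C)(1/0.631 − 1/0.0708) = 2.36×10⁻⁶ J.
v = √(2·2.36×10⁻⁶/0.0150) = 0.0178 m/s.

0.0178 m/s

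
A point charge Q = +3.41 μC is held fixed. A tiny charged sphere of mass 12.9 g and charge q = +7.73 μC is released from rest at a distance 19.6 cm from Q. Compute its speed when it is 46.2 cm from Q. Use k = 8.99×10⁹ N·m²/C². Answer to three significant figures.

Only the electrostatic force acts, so mechanical energy is conserved: ½mv² = U₁ − U₂ = kQq(1/r₁ − 1/r₂).
U₁ − U₂ = (8.99×10⁹ N·m²/C²)(3.41×10⁻⁶ C)(7.73×10⁻⁶ C)(1/0.196 − 1/0.462) = 0.696 J.
v = √(2·0.696/0.0129) = 10.4 m/s.

10.4 m/s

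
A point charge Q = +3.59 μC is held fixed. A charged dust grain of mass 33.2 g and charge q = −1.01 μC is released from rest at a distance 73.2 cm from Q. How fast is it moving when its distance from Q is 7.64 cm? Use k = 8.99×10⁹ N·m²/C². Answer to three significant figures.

Only the electrostatic force acts, so mechanical energy is conserved: ½mv² = U₁ − U₂ = kQq(1/r₁ − 1/r₂).
U₁ − U₂ = (8.99×10⁹ N·m²/C²)(3.59×10⁻⁶ C)(-1.01×10⁻⁶ C)(1/0.732 − 1/0.0764) = 0.382 J.
v = √(2·0.382/0.0332) = 4.80 m/s.

4.80 m/s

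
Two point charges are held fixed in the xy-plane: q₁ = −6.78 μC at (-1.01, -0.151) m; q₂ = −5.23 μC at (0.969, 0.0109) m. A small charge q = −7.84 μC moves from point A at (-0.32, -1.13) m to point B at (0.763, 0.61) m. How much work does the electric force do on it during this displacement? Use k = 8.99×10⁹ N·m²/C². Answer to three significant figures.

-0.216 J

The work done by the electric force is W_field = −ΔU = −q(V_B − V_A) = q(V_A − V_B).
At A: distances to the source charges are 1.20 m, 1.72 m; V_A = Σ kqᵢ/rᵢ = -7.82×10⁴ V.
At B: distances to the source charges are 1.93 m, 0.634 m; V_B = Σ kqᵢ/rᵢ = -1.06×10⁵ V.
ΔV = V_B − V_A = -2.76×10⁴ V.
W_field = −qΔV = −(-7.84×10⁻⁶ C)(-2.76×10⁴ V) = -0.216 J.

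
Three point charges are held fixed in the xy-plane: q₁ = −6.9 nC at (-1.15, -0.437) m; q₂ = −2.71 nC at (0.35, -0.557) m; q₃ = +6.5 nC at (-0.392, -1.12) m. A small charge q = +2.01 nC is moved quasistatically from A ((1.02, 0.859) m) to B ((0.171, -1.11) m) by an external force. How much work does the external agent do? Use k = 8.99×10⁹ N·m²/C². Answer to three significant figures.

7.25×10⁻⁸ J

For quasistatic motion the external work equals the change in potential energy: W_ext = qΔV = q(V_B − V_A).
At A: distances to the source charges are 2.53 m, 1.57 m, 2.43 m; V_A = Σ kqᵢ/rᵢ = -16.1 V.
At B: distances to the source charges are 1.48 m, 0.581 m, 0.563 m; V_B = Σ kqᵢ/rᵢ = 20.0 V.
ΔV = V_B − V_A = 36.1 V.
W_ext = qΔV = (2.01×10⁻⁹ C)(36.1 V) = 7.25×10⁻⁸ J.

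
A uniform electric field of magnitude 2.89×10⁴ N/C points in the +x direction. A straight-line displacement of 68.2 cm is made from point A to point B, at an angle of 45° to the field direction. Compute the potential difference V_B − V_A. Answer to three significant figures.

-1.39×10⁴ V

Only the component of displacement along E changes the potential: ΔV = −E·d·cosθ.
ΔV = −(2.89×10⁴ V/m)(0.682 m)cos45° = -1.39×10⁴ V.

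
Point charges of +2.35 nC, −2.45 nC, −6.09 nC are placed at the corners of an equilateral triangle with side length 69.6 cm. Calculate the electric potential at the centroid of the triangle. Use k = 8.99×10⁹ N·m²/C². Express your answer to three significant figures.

-138 V

Electric potential is a scalar, so the contributions from each charge add algebraically: V = Σ kqᵢ/rᵢ.
The distance from each vertex to the centroid is a/√3 = 0.402 m.
V = k[(2.35×10⁻⁹)/(0.402) + (-2.45×10⁻⁹)/(0.402) + (-6.09×10⁻⁹)/(0.402)] = -138 V.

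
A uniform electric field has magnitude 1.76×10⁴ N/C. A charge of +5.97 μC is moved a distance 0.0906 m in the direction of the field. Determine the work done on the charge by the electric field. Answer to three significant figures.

The potential change for a displacement 0.0906 m in the direction of the field is ΔV = −Ed = -1590 V.
W_field = −qΔV = 9.52×10⁻³ J.

9.52×10⁻³ J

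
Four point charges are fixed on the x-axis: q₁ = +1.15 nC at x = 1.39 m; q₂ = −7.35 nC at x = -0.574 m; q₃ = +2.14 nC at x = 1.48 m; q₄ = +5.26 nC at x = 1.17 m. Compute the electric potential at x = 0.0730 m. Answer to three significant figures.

The total potential is the scalar sum of each charge's contribution, V = Σ kqᵢ/rᵢ.
Distances from the field point to each charge: r₁ = 1.32 m, r₂ = 0.647 m, r₃ = 1.41 m, r₄ = 1.10 m.
V = k[(1.15×10⁻⁹)/(1.32) + (-7.35×10⁻⁹)/(0.647) + (2.14×10⁻⁹)/(1.41) + (5.26×10⁻⁹)/(1.10)] = -37.5 V.

-37.5 V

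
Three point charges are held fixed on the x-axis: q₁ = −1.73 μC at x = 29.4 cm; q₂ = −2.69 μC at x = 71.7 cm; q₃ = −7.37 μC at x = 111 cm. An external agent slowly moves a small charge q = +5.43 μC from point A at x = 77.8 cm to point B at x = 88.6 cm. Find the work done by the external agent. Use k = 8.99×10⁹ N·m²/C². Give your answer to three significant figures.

0.885 J

For quasistatic motion the external work equals the change in potential energy: W_ext = qΔV = q(V_B − V_A).
At A: distances to the source charges are 0.484 m, 0.0610 m, 0.332 m; V_A = Σ kqᵢ/rᵢ = -6.28×10⁵ V.
At B: distances to the source charges are 0.592 m, 0.169 m, 0.224 m; V_B = Σ kqᵢ/rᵢ = -4.65×10⁵ V.
ΔV = V_B − V_A = 1.63×10⁵ V.
W_ext = qΔV = (5.43×10⁻⁶ C)(1.63×10⁵ V) = 0.885 J.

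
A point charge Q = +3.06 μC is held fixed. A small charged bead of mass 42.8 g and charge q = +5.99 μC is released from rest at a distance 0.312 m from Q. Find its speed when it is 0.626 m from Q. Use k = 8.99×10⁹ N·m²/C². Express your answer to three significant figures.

Only the electrostatic force acts, so mechanical energy is conserved: ½mv² = U₁ − U₂ = kQq(1/r₁ − 1/r₂).
U₁ − U₂ = (8.99×10⁹ N·m²/C²)(3.06×10⁻⁶ C)(5.99×10⁻⁶ C)(1/0.312 − 1/0.626) = 0.265 J.
v = √(2·0.265/0.0428) = 3.52 m/s.

3.52 m/s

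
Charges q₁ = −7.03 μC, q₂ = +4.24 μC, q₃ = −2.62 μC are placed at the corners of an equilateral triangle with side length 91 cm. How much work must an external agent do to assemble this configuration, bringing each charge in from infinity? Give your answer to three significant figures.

-0.222 J

The assembly work is the sum of pairwise potential energies, U = Σ_{i<j} kqᵢqⱼ/rᵢⱼ.
All three pair separations equal the side length, 0.910 m.
U = (-0.294) + (0.182) + (-0.110) = -0.222 J.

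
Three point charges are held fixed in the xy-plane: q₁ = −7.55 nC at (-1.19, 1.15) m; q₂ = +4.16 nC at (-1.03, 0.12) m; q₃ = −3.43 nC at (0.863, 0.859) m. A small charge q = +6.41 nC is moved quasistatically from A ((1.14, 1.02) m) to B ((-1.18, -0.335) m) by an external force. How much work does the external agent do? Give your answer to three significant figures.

For quasistatic motion the external work equals the change in potential energy: W_ext = qΔV = q(V_B − V_A).
At A: distances to the source charges are 2.33 m, 2.35 m, 0.320 m; V_A = Σ kqᵢ/rᵢ = -109 V.
At B: distances to the source charges are 1.49 m, 0.479 m, 2.37 m; V_B = Σ kqᵢ/rᵢ = 19.3 V.
ΔV = V_B − V_A = 129 V.
W_ext = qΔV = (6.41×10⁻⁹ C)(129 V) = 8.25×10⁻⁷ J.

8.25×10⁻⁷ J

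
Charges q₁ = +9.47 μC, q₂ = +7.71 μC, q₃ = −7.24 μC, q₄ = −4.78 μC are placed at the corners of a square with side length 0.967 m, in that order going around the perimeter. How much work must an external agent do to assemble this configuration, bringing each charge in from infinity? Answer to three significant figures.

The assembly work is the sum of pairwise potential energies, U = Σ_{i<j} kqᵢqⱼ/rᵢⱼ.
The four side pairs have separation 0.967 m and the two diagonal pairs 1.37 m.
Summing all 6 pair terms gives U = -0.632 J.

-0.632 J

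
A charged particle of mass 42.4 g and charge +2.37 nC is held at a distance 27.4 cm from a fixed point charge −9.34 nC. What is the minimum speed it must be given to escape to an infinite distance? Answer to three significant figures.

To just escape, total mechanical energy must reach zero at infinity: ½mv²_min + U = 0, so ½mv²_min = −U = |kQq|/r.
|U| = |kQq|/r = (8.99×10⁹ N·m²/C²)(9.34×10⁻⁹)(2.37×10⁻⁹)/(0.274) = 7.26×10⁻⁷ J.
v_min = √(2|U|/m) = √(2·7.26×10⁻⁷/0.0424) = 5.85×10⁻³ m/s.

5.85×10⁻³ m/s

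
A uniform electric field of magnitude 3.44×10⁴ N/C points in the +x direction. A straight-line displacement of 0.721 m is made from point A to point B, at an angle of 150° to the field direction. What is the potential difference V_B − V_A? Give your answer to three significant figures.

Only the component of displacement along E changes the potential: ΔV = −E·d·cosθ.
ΔV = −(3.44×10⁴ V/m)(0.721 m)cos150° = 2.15×10⁴ V.

2.15×10⁴ V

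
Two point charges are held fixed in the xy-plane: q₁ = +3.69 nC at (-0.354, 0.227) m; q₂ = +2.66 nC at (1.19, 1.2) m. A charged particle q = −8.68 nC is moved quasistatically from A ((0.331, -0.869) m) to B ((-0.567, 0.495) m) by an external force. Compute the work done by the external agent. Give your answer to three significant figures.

For quasistatic motion the external work equals the change in potential energy: W_ext = qΔV = q(V_B − V_A).
At A: distances to the source charges are 1.29 m, 2.24 m; V_A = Σ kqᵢ/rᵢ = 36.3 V.
At B: distances to the source charges are 0.342 m, 1.89 m; V_B = Σ kqᵢ/rᵢ = 110 V.
ΔV = V_B − V_A = 73.2 V.
W_ext = qΔV = (-8.68×10⁻⁹ C)(73.2 V) = -6.35×10⁻⁷ J.

-6.35×10⁻⁷ J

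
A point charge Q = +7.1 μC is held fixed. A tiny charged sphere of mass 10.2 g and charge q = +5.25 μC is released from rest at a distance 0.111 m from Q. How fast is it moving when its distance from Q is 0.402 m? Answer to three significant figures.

20.7 m/s

Only the electrostatic force acts, so mechanical energy is conserved: ½mv² = U₁ − U₂ = kQq(1/r₁ − 1/r₂).
U₁ − U₂ = (8.99×10⁹ N·m²/C²)(7.10×10⁻⁶ C)(5.25×10⁻⁶ C)(1/0.111 − 1/0.402) = 2.19 J.
v = √(2·2.19/0.0102) = 20.7 m/s.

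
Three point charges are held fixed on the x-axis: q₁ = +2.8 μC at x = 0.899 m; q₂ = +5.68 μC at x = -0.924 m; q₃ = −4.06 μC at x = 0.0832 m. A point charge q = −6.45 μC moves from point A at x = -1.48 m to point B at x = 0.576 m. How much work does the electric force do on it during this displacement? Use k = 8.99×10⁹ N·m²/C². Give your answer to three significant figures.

The work done by the electric force is W_field = −ΔU = −q(V_B − V_A) = q(V_A − V_B).
At A: distances to the source charges are 2.38 m, 0.556 m, 1.56 m; V_A = Σ kqᵢ/rᵢ = 7.91×10⁴ V.
At B: distances to the source charges are 0.323 m, 1.50 m, 0.493 m; V_B = Σ kqᵢ/rᵢ = 3.79×10⁴ V.
ΔV = V_B − V_A = -4.12×10⁴ V.
W_field = −qΔV = −(-6.45×10⁻⁶ C)(-4.12×10⁴ V) = -0.266 J.

-0.266 J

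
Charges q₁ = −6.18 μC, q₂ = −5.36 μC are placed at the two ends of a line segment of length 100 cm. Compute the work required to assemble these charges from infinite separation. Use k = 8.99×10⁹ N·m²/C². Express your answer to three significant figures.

0.298 J

The assembly work is the sum of pairwise potential energies, U = Σ_{i<j} kqᵢqⱼ/rᵢⱼ.
The separation is r = 1.00 m.
U = (0.298) = 0.298 J.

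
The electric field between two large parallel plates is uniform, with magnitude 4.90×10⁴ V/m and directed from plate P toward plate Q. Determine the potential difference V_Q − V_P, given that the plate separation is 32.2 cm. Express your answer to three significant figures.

-1.58×10⁴ V

In a uniform field, potential decreases in the direction of E: ΔV = −E·d for a displacement d parallel to E.
Going from P to Q is a displacement of 32.2 cm along the field, so V_Q − V_P = −Ed = -1.58×10⁴ V.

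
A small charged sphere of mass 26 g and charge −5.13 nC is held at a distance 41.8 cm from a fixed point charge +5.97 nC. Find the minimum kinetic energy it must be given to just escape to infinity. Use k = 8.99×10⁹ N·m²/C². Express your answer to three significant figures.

To just escape, total mechanical energy must reach zero at infinity: ½mv²_min + U = 0, so ½mv²_min = −U = |kQq|/r.
|U| = |kQq|/r = (8.99×10⁹ N·m²/C²)(5.97×10⁻⁹)(5.13×10⁻⁹)/(0.418) = 6.59×10⁻⁷ J.

6.59×10⁻⁷ J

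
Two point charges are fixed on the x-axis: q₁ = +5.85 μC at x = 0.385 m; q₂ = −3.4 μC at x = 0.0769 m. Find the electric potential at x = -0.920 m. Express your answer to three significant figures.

Electric potential is a scalar, so the contributions from each charge add algebraically: V = Σ kqᵢ/rᵢ.
Distances from the field point to each charge: r₁ = 1.31 m, r₂ = 0.997 m.
V = k[(5.85×10⁻⁶)/(1.31) + (-3.40×10⁻⁶)/(0.997)] = 9640 V.

9640 V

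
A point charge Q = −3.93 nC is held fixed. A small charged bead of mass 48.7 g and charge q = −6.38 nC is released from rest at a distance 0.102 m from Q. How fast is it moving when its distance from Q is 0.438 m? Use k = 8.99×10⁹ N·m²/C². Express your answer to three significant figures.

8.34×10⁻³ m/s

Only the electrostatic force acts, so mechanical energy is conserved: ½mv² = U₁ − U₂ = kQq(1/r₁ − 1/r₂).
U₁ − U₂ = (8.99×10⁹ N·m²/C²)(-3.93×10⁻⁹ C)(-6.38×10⁻⁹ C)(1/0.102 − 1/0.438) = 1.70×10⁻⁶ J.
v = √(2·1.70×10⁻⁶/0.0487) = 8.34×10⁻³ m/s.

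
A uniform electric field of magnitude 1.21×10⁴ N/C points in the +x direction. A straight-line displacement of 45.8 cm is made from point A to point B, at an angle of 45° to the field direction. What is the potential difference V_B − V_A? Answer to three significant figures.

Only the component of displacement along E changes the potential: ΔV = −E·d·cosθ.
ΔV = −(1.21×10⁴ V/m)(0.458 m)cos45° = -3920 V.

-3920 V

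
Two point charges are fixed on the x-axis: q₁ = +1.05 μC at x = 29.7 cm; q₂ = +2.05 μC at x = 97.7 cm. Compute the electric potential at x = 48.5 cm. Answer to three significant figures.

Electric potential is a scalar, so the contributions from each charge add algebraically: V = Σ kqᵢ/rᵢ.
Distances from the field point to each charge: r₁ = 0.188 m, r₂ = 0.492 m.
V = k[(1.05×10⁻⁶)/(0.188) + (2.05×10⁻⁶)/(0.492)] = 8.77×10⁴ V.

8.77×10⁴ V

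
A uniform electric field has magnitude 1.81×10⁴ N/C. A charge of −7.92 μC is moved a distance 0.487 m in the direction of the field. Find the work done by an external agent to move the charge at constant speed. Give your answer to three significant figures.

The potential change for a displacement 0.487 m in the direction of the field is ΔV = −Ed = -8810 V.
W_ext = qΔV = 0.0698 J.

0.0698 J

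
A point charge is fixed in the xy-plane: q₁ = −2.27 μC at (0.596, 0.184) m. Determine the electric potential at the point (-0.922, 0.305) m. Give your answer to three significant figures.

-1.34×10⁴ V

Electric potential is a scalar, so the contributions from each charge add algebraically: V = Σ kqᵢ/rᵢ.
Distances from the field point to each charge: r₁ = 1.52 m.
V = k[(-2.27×10⁻⁶)/(1.52)] = -1.34×10⁴ V.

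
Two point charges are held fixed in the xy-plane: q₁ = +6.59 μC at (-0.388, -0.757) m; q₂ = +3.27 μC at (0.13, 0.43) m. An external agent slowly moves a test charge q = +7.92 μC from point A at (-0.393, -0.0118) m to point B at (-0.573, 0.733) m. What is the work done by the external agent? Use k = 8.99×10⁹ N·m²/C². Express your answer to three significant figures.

-0.353 J

For quasistatic motion the external work equals the change in potential energy: W_ext = qΔV = q(V_B − V_A).
At A: distances to the source charges are 0.745 m, 0.685 m; V_A = Σ kqᵢ/rᵢ = 1.22×10⁵ V.
At B: distances to the source charges are 1.50 m, 0.766 m; V_B = Σ kqᵢ/rᵢ = 7.79×10⁴ V.
ΔV = V_B − V_A = -4.46×10⁴ V.
W_ext = qΔV = (7.92×10⁻⁶ C)(-4.46×10⁴ V) = -0.353 J.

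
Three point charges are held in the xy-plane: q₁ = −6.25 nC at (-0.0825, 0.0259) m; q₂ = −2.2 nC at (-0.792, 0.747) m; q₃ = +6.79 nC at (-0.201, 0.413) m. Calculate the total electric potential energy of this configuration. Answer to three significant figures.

The work to assemble the configuration equals its total potential energy, U = Σ kqᵢqⱼ/rᵢⱼ over all pairs.
Pair separations: r₁₂ = 1.01 m, r₁₃ = 0.405 m, r₂₃ = 0.679 m.
U = (1.22×10⁻⁷) + (-9.42×10⁻⁷) + (-1.98×10⁻⁷) = -1.02×10⁻⁶ J.

-1.02×10⁻⁶ J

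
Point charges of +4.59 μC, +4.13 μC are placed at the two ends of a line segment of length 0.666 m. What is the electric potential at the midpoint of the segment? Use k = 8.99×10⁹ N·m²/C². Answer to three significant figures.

Electric potential is a scalar, so the contributions from each charge add algebraically: V = Σ kqᵢ/rᵢ.
Each charge is 0.333 m from the midpoint.
V = k[(4.59×10⁻⁶)/(0.333) + (4.13×10⁻⁶)/(0.333)] = 2.35×10⁵ V.

2.35×10⁵ V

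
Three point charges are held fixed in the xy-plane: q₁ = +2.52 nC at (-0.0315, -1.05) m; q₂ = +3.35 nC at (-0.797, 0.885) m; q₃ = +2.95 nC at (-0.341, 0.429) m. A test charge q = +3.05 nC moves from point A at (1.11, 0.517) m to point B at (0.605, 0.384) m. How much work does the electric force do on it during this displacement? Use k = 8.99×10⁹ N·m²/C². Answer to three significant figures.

-5.26×10⁻⁸ J

The work done by the electric force is W_field = −ΔU = −q(V_B − V_A) = q(V_A − V_B).
At A: distances to the source charges are 1.94 m, 1.94 m, 1.45 m; V_A = Σ kqᵢ/rᵢ = 45.4 V.
At B: distances to the source charges are 1.57 m, 1.49 m, 0.947 m; V_B = Σ kqᵢ/rᵢ = 62.7 V.
ΔV = V_B − V_A = 17.2 V.
W_field = −qΔV = −(3.05×10⁻⁹ C)(17.2 V) = -5.26×10⁻⁸ J.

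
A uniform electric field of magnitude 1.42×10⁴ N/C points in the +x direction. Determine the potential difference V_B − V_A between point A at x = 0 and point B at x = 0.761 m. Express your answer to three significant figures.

-1.08×10⁴ V

In a uniform field, potential decreases in the direction of E: V_B − V_A = −E·Δx.
V_B − V_A = −(1.42×10⁴ V/m)(0.761 m) = -1.08×10⁴ V.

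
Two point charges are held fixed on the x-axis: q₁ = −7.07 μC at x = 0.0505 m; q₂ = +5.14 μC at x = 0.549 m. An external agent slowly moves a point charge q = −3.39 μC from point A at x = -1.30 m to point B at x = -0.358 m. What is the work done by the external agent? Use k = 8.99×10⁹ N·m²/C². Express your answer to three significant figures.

For quasistatic motion the external work equals the change in potential energy: W_ext = qΔV = q(V_B − V_A).
At A: distances to the source charges are 1.35 m, 1.85 m; V_A = Σ kqᵢ/rᵢ = -2.21×10⁴ V.
At B: distances to the source charges are 0.408 m, 0.907 m; V_B = Σ kqᵢ/rᵢ = -1.05×10⁵ V.
ΔV = V_B − V_A = -8.26×10⁴ V.
W_ext = qΔV = (-3.39×10⁻⁶ C)(-8.26×10⁴ V) = 0.280 J.

0.280 J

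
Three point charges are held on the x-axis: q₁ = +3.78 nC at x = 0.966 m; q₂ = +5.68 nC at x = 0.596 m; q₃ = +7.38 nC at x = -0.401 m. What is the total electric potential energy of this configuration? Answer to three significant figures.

1.08×10⁻⁶ J

The work to assemble the configuration equals its total potential energy, U = Σ kqᵢqⱼ/rᵢⱼ over all pairs.
Pair separations: r₁₂ = 0.370 m, r₁₃ = 1.37 m, r₂₃ = 0.997 m.
U = (5.22×10⁻⁷) + (1.83×10⁻⁷) + (3.78×10⁻⁷) = 1.08×10⁻⁶ J.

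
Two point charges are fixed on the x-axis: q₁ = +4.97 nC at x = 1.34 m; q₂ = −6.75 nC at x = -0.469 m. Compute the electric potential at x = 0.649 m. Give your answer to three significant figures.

The total potential is the scalar sum of each charge's contribution, V = Σ kqᵢ/rᵢ.
Distances from the field point to each charge: r₁ = 0.691 m, r₂ = 1.12 m.
V = k[(4.97×10⁻⁹)/(0.691) + (-6.75×10⁻⁹)/(1.12)] = 10.4 V.

10.4 V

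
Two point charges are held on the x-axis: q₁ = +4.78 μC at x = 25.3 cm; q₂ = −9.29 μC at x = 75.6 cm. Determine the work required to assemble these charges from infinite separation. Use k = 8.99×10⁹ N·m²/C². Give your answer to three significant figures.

The work to assemble the configuration equals its total potential energy, U = Σ kqᵢqⱼ/rᵢⱼ over all pairs.
Pair separations: r₁₂ = 0.503 m.
U = (-0.794) = -0.794 J.

-0.794 J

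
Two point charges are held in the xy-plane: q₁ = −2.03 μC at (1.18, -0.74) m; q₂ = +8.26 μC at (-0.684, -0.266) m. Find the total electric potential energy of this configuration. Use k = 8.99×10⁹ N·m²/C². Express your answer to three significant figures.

The assembly work is the sum of pairwise potential energies, U = Σ_{i<j} kqᵢqⱼ/rᵢⱼ.
Pair separations: r₁₂ = 1.92 m.
U = (-0.0784) = -0.0784 J.

-0.0784 J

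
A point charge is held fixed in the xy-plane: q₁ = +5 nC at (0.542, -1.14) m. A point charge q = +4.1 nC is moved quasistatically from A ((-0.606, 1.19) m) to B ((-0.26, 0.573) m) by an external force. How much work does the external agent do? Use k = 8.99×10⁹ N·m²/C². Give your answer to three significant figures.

2.65×10⁻⁸ J

For quasistatic motion the external work equals the change in potential energy: W_ext = qΔV = q(V_B − V_A).
At A: distance to the source charge is 2.60 m; V_A = kq₁/r = 17.3 V.
At B: distance to the source charge is 1.89 m; V_B = kq₁/r = 23.8 V.
ΔV = V_B − V_A = 6.46 V.
W_ext = qΔV = (4.10×10⁻⁹ C)(6.46 V) = 2.65×10⁻⁸ J.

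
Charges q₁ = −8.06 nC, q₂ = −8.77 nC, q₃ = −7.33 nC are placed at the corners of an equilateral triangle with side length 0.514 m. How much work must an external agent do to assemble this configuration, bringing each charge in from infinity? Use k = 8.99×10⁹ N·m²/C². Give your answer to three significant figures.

3.39×10⁻⁶ J

The work to assemble the configuration equals its total potential energy, U = Σ kqᵢqⱼ/rᵢⱼ over all pairs.
All three pair separations equal the side length, 0.514 m.
U = (1.24×10⁻⁶) + (1.03×10⁻⁶) + (1.12×10⁻⁶) = 3.39×10⁻⁶ J.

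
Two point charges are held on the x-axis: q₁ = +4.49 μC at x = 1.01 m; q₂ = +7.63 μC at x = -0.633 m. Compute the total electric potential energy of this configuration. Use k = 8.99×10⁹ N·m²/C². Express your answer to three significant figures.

The work to assemble the configuration equals its total potential energy, U = Σ kqᵢqⱼ/rᵢⱼ over all pairs.
Pair separations: r₁₂ = 1.64 m.
U = (0.187) = 0.187 J.

0.187 J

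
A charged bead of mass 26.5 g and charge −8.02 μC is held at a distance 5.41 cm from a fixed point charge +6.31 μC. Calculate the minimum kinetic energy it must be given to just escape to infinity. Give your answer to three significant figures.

To just escape, total mechanical energy must reach zero at infinity: ½mv²_min + U = 0, so ½mv²_min = −U = |kQq|/r.
|U| = |kQq|/r = (8.99×10⁹ N·m²/C²)(6.31×10⁻⁶)(8.02×10⁻⁶)/(0.0541) = 8.41 J.

8.41 J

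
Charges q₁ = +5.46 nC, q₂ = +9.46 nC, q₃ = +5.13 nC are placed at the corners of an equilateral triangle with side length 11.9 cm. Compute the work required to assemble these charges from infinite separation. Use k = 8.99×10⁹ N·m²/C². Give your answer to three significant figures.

9.68×10⁻⁶ J

The work to assemble the configuration equals its total potential energy, U = Σ kqᵢqⱼ/rᵢⱼ over all pairs.
All three pair separations equal the side length, 0.119 m.
U = (3.90×10⁻⁶) + (2.12×10⁻⁶) + (3.67×10⁻⁶) = 9.68×10⁻⁶ J.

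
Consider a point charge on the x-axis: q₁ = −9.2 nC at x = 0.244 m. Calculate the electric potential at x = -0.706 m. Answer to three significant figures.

Electric potential is a scalar, so the contributions from each charge add algebraically: V = Σ kqᵢ/rᵢ.
V = k[(-9.20×10⁻⁹)/(0.950)] = -87.1 V.

-87.1 V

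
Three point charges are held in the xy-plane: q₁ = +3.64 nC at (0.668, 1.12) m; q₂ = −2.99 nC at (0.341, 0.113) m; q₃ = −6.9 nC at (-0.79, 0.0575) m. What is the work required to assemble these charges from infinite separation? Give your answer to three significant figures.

-5.38×10⁻⁸ J

The assembly work is the sum of pairwise potential energies, U = Σ_{i<j} kqᵢqⱼ/rᵢⱼ.
Pair separations: r₁₂ = 1.06 m, r₁₃ = 1.80 m, r₂₃ = 1.13 m.
U = (-9.24×10⁻⁸) + (-1.25×10⁻⁷) + (1.64×10⁻⁷) = -5.38×10⁻⁸ J.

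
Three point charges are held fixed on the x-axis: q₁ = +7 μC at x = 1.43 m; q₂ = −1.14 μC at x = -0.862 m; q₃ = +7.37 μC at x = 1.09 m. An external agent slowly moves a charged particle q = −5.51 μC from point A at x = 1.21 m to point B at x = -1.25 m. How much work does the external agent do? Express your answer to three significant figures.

4.45 J

For quasistatic motion the external work equals the change in potential energy: W_ext = qΔV = q(V_B − V_A).
At A: distances to the source charges are 0.220 m, 2.07 m, 0.120 m; V_A = Σ kqᵢ/rᵢ = 8.33×10⁵ V.
At B: distances to the source charges are 2.68 m, 0.388 m, 2.34 m; V_B = Σ kqᵢ/rᵢ = 2.54×10⁴ V.
ΔV = V_B − V_A = -8.08×10⁵ V.
W_ext = qΔV = (-5.51×10⁻⁶ C)(-8.08×10⁵ V) = 4.45 J.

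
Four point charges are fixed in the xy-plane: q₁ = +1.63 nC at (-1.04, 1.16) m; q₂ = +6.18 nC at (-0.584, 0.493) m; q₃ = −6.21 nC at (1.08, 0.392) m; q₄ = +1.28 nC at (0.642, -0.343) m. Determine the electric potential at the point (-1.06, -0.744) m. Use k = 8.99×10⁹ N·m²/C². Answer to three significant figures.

The total potential is the scalar sum of each charge's contribution, V = Σ kqᵢ/rᵢ.
Distances from the field point to each charge: r₁ = 1.90 m, r₂ = 1.33 m, r₃ = 2.42 m, r₄ = 1.75 m.
V = k[(1.63×10⁻⁹)/(1.90) + (6.18×10⁻⁹)/(1.33) + (-6.21×10⁻⁹)/(2.42) + (1.28×10⁻⁹)/(1.75)] = 33.2 V.

33.2 V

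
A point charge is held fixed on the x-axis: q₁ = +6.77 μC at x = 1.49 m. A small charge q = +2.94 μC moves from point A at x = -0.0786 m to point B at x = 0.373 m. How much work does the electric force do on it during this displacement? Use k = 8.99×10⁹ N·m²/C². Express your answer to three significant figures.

-0.0461 J

The work done by the electric force is W_field = −ΔU = −q(V_B − V_A) = q(V_A − V_B).
At A: distance to the source charge is 1.57 m; V_A = kq₁/r = 3.88×10⁴ V.
At B: distance to the source charge is 1.12 m; V_B = kq₁/r = 5.45×10⁴ V.
ΔV = V_B − V_A = 1.57×10⁴ V.
W_field = −qΔV = −(2.94×10⁻⁶ C)(1.57×10⁴ V) = -0.0461 J.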